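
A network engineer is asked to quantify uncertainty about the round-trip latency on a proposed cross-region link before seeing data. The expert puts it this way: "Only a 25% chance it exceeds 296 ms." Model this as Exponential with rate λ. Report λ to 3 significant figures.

P(T > 296.0) = e^(−λ·296.0) = 0.25, so λ = −ln(0.25)/296.0 = 0.00468.

λ ≈ 0.00468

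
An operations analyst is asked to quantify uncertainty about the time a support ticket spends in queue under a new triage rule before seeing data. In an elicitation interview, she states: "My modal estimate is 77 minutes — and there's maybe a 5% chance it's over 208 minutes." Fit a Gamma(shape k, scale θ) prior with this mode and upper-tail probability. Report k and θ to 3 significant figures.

Gamma(k,θ) with k>1 has mode (k−1)θ, so θ = 77/(k−1).
Need P(X < 208) = 0.95 with θ tied to k this way. Start at k = 2, θ = 77: P(X<208) ≈ 0.752.
Too low — raise k to concentrate. Iterating converges to k ≈ 3.72.
Then θ = 77/(3.72−1) ≈ 28.3.

k ≈ 3.72, θ ≈ 28.3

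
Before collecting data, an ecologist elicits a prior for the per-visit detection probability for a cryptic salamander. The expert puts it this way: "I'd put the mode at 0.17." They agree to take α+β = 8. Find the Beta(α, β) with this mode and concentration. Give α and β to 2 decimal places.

For α,β > 1 the Beta mode is (α−1)/(α+β−2). With α+β = 8, the mode is (α−1)/6.
Set (α−1)/6 = 0.17 → α = 1 + 0.17·6 = 2.02.
β = 8 − α = 5.98.

α = 2.02, β = 5.98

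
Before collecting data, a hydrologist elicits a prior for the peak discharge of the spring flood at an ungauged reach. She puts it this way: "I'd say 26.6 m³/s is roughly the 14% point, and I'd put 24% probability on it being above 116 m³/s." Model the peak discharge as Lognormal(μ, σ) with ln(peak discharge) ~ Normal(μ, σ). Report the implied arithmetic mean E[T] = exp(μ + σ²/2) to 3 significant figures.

If T ~ Lognormal(μ,σ) then ln T ~ Normal(μ,σ), so the p-quantile of ln T is μ + z_p·σ.
ln(26.6) = 3.281 and ln(116) = 4.754; z_{0.14} = -1.08, z_{0.76} = 0.7063.
σ = (4.754 − 3.281)/(0.7063 − (-1.08)) = 0.824.
μ = 3.281 − (-1.08)·0.824 = 4.171.
E[T] = exp(μ + σ²/2) = exp(4.171 + 0.3397) = 91 m³/s.

E[T] ≈ 91 m³/s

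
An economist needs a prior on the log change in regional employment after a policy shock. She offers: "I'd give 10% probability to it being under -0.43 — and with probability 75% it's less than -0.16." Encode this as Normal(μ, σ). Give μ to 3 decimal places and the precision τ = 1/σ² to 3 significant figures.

μ = -0.253, τ = 52.5

The p-quantile of Normal(μ,σ) is μ + z_p·σ, with z_{0.1} = -1.282 and z_{0.75} = 0.6745.
Eliminate σ: μ = (z₂·x₁ − z₁·x₂)/(z₂ − z₁) = (0.6745·-0.43 − (-1.282)·-0.16)/1.956 = -0.253.
Then σ = (x₂ − x₁)/(z₂ − z₁) = (-0.16 − -0.43)/1.956 = 0.138.
Precision τ = 1/σ² = 1/0.138² = 52.5.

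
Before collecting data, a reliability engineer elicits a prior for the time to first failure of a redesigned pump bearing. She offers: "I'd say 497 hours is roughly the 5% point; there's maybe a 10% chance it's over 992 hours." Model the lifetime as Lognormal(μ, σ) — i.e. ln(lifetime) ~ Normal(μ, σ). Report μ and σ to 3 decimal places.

If T ~ Lognormal(μ,σ) then ln T ~ Normal(μ,σ), so the p-quantile of ln T is μ + z_p·σ.
ln(497) = 6.209 and ln(992) = 6.9; z_{0.05} = -1.645, z_{0.9} = 1.282.
σ = (6.9 − 6.209)/(1.282 − (-1.645)) = 0.236.
μ = 6.209 − (-1.645)·0.236 = 6.597.

μ ≈ 6.597, σ ≈ 0.236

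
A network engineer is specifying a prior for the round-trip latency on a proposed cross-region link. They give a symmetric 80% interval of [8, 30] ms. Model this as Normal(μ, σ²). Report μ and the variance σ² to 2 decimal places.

μ = 19.00, σ² = 73.67

A symmetric 80% interval runs μ ± z·σ with z = 1.282.
Half-width = 11, so σ = 11/1.282 = 8.583 and σ² = 73.67.
μ is the interval midpoint, 19.00.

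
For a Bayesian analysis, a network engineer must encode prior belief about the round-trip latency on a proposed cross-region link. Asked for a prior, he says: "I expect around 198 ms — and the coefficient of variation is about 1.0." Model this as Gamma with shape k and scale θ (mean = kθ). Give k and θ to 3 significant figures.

k ≈ 1, θ ≈ 198

For Gamma(k, scale θ): mean = kθ, variance = kθ², so CV = 1/√k.
CV = 1.0, hence k = 1/CV² = 1.
Then θ = mean/k = 198/1 = 198.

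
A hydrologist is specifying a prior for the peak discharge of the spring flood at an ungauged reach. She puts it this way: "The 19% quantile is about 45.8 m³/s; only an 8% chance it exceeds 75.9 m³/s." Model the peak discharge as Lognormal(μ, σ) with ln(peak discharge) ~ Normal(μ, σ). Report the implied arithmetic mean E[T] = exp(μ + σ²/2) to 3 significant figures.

If T ~ Lognormal(μ,σ) then ln T ~ Normal(μ,σ), so the p-quantile of ln T is μ + z_p·σ.
ln(45.8) = 3.824 and ln(75.9) = 4.329; z_{0.19} = -0.8779, z_{0.92} = 1.405.
σ = (4.329 − 3.824)/(1.405 − (-0.8779)) = 0.221.
μ = 3.824 − (-0.8779)·0.221 = 4.019.
E[T] = exp(μ + σ²/2) = exp(4.019 + 0.0245) = 57 m³/s.

E[T] ≈ 57 m³/s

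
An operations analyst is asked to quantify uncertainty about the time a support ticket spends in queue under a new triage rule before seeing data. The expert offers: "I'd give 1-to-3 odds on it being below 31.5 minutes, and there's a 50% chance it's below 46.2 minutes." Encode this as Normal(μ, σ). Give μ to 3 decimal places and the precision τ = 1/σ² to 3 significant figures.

μ = 46.200, τ = 0.00211

For Normal(μ,σ), the p-quantile is μ + z_p·σ. Here z_{0.25} = -0.6745, z_{0.5} = 0.
So 31.5 = μ − 0.6745σ and 46.2 = μ + 0σ.
Subtracting: σ = (46.2 − 31.5)/(0 − (-0.6745)) = 21.794.
Then μ = 31.5 − (-0.6745)·21.794 = 46.200.
Precision τ = 1/σ² = 1/21.79² = 0.00211.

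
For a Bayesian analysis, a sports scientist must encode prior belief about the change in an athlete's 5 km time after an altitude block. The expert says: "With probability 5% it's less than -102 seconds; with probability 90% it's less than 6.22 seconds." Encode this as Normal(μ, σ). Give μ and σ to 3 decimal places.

For Normal(μ,σ), the p-quantile is μ + z_p·σ. Here z_{0.05} = -1.645, z_{0.9} = 1.282.
So -102 = μ − 1.645σ and 6.22 = μ + 1.282σ.
Subtracting: σ = (6.22 − -102)/(1.282 − (-1.645)) = 36.981.
Then μ = -102 − (-1.645)·36.981 = -41.172.

μ = -41.172, σ = 36.981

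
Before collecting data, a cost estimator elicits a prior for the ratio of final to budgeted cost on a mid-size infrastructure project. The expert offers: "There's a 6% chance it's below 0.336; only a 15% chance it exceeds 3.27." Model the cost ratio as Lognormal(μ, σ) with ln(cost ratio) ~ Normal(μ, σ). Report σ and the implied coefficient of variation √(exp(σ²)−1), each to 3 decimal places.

If T ~ Lognormal(μ,σ) then ln T ~ Normal(μ,σ), so the p-quantile of ln T is μ + z_p·σ.
ln(0.336) = -1.091 and ln(3.27) = 1.185; z_{0.06} = -1.555, z_{0.85} = 1.036.
σ = (1.185 − -1.091)/(1.036 − (-1.555)) = 0.878.
μ = -1.091 − (-1.555)·0.878 = 0.275.
CV = √(exp(σ²)−1) = √(exp(0.7711)−1) = 1.078.

σ ≈ 0.878, CV ≈ 1.078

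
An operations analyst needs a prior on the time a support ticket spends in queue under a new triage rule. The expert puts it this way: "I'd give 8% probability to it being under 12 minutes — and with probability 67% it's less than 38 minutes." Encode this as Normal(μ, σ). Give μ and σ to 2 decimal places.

For Normal(μ,σ), the p-quantile is μ + z_p·σ. Here z_{0.08} = -1.405, z_{0.67} = 0.4399.
So 12 = μ − 1.405σ and 38 = μ + 0.4399σ.
Subtracting: σ = (38 − 12)/(0.4399 − (-1.405)) = 14.09.
Then μ = 12 − (-1.405)·14.09 = 31.80.

μ = 31.80, σ = 14.09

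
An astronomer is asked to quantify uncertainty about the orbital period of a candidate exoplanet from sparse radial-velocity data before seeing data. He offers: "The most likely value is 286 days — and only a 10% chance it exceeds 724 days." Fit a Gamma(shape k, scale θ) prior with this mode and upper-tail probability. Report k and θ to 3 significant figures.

Gamma(k,θ) with k>1 has mode (k−1)θ, so θ = 286/(k−1).
Need P(X < 724) = 0.9 with θ tied to k this way. Start at k = 2, θ = 286: P(X<724) ≈ 0.719.
Too low — raise k to concentrate. Iterating converges to k ≈ 3.23.
Then θ = 286/(3.23−1) ≈ 129.

k ≈ 3.23, θ ≈ 129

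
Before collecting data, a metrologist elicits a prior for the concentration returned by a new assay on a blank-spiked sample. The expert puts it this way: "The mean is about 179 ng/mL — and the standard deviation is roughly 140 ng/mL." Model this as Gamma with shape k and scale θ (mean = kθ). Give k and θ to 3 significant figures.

For Gamma(k, scale θ): mean = kθ, variance = kθ², so CV = 1/√k.
CV = SD/mean = 140/179 = 0.7821, hence k = 1/CV² = 1.63.
Then θ = mean/k = 179/1.63 = 109.

k ≈ 1.63, θ ≈ 109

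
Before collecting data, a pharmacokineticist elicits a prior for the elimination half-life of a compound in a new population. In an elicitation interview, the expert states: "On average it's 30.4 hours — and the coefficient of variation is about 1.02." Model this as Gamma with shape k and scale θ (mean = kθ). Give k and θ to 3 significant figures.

For Gamma(k, scale θ): mean = kθ, variance = kθ², so CV = 1/√k.
CV = 1.02, hence k = 1/CV² = 0.961.
Then θ = mean/k = 30.4/0.961 = 31.6.

k ≈ 0.961, θ ≈ 31.6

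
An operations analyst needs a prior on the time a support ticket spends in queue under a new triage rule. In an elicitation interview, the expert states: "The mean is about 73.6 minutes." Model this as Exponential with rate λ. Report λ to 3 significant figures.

Exponential mean = 1/λ, so λ = 1/73.6 = 0.0136.

λ ≈ 0.0136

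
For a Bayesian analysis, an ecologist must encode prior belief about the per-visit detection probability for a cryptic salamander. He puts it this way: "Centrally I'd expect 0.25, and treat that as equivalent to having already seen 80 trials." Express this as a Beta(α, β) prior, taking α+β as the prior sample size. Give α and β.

Under the effective-sample-size interpretation, Beta(α, β) has prior mean α/(α+β) and prior sample size α+β.
So α+β = 80 and α/(α+β) = 0.25, giving α = 0.25·80 = 20 and β = 80 − 20 = 60.

α = 20, β = 60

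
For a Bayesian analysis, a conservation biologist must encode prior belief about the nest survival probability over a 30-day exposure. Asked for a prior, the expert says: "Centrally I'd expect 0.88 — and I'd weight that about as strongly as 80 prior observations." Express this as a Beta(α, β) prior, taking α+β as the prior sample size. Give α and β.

Under the effective-sample-size interpretation, Beta(α, β) has prior mean α/(α+β) and prior sample size α+β.
So α+β = 80 and α/(α+β) = 0.88, giving α = 0.88·80 = 70.4 and β = 80 − 70.4 = 9.6.

α = 70.4, β = 9.6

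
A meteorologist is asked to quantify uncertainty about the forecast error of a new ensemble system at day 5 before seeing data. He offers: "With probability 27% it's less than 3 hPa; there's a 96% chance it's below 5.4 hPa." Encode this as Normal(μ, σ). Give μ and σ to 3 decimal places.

μ = 3.622, σ = 1.015

The p-quantile of Normal(μ,σ) is μ + z_p·σ, with z_{0.27} = -0.6128 and z_{0.96} = 1.751.
Eliminate σ: μ = (z₂·x₁ − z₁·x₂)/(z₂ − z₁) = (1.751·3 − (-0.6128)·5.4)/2.363 = 3.622.
Then σ = (x₂ − x₁)/(z₂ − z₁) = (5.4 − 3)/2.363 = 1.015.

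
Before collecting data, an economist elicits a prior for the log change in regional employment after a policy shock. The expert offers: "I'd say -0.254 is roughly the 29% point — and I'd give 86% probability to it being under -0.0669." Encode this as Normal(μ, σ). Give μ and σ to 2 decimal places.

μ = -0.19, σ = 0.11

For Normal(μ,σ), the p-quantile is μ + z_p·σ. Here z_{0.29} = -0.5534, z_{0.86} = 1.08.
So -0.254 = μ − 0.5534σ and -0.0669 = μ + 1.08σ.
Subtracting: σ = (-0.0669 − -0.254)/(1.08 − (-0.5534)) = 0.11.
Then μ = -0.254 − (-0.5534)·0.11 = -0.19.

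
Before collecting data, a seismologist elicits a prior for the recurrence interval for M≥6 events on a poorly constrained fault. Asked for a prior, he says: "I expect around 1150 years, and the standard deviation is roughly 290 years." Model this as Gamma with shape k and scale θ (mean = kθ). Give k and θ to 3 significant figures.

k ≈ 15.7, θ ≈ 73.1

For Gamma(k, scale θ): mean = kθ, variance = kθ², so CV = 1/√k.
CV = SD/mean = 290/1150 = 0.2522, hence k = 1/CV² = 15.7.
Then θ = mean/k = 1150/15.7 = 73.1.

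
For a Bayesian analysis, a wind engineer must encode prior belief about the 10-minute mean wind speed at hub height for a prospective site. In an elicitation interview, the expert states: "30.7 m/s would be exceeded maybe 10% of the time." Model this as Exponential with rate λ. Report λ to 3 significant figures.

λ ≈ 0.075

P(T > 30.7) = e^(−λ·30.7) = 0.1, so λ = −ln(0.1)/30.7 = 0.075.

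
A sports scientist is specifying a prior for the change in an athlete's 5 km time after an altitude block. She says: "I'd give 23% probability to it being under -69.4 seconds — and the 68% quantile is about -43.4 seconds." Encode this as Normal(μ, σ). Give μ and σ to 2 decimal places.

The p-quantile of Normal(μ,σ) is μ + z_p·σ, with z_{0.23} = -0.7388 and z_{0.68} = 0.4677.
Eliminate σ: μ = (z₂·x₁ − z₁·x₂)/(z₂ − z₁) = (0.4677·-69.4 − (-0.7388)·-43.4)/1.207 = -53.48.
Then σ = (x₂ − x₁)/(z₂ − z₁) = (-43.4 − -69.4)/1.207 = 21.55.

μ = -53.48, σ = 21.55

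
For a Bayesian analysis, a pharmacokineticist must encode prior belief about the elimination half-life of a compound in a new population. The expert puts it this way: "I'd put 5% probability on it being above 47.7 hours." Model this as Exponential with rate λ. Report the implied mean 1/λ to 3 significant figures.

P(T > 47.7) = e^(−λ·47.7) = 0.05, so λ = −ln(0.05)/47.7 = 0.0628.
Mean = 1/λ = 15.9 hours.

mean ≈ 15.9 hours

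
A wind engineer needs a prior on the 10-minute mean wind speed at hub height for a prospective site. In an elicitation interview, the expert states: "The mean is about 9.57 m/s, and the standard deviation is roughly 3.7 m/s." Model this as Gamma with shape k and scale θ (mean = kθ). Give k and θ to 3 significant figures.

For Gamma(k, scale θ): mean = kθ, variance = kθ², so CV = 1/√k.
CV = SD/mean = 3.7/9.57 = 0.3866, hence k = 1/CV² = 6.69.
Then θ = mean/k = 9.57/6.69 = 1.43.

k ≈ 6.69, θ ≈ 1.43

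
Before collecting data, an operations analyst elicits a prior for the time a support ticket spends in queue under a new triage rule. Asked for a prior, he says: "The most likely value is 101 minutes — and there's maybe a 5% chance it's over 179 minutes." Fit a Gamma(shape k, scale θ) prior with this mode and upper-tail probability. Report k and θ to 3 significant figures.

k ≈ 9.51, θ ≈ 11.9

Gamma(k,θ) with k>1 has mode (k−1)θ, so θ = 101/(k−1).
Need P(X < 179) = 0.95 with θ tied to k this way. Start at k = 2, θ = 101: P(X<179) ≈ 0.529.
Too low — raise k to concentrate. Iterating converges to k ≈ 9.51.
Then θ = 101/(9.51−1) ≈ 11.9.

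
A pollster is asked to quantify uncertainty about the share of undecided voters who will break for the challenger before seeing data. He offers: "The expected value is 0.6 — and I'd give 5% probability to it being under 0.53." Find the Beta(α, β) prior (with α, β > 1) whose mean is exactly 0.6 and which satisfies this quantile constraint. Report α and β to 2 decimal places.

With mean 0.6 fixed, write α = 0.6s, β = 0.4s where s = α+β.
Need P(θ < 0.53) = 0.05 under Beta(0.6s, 0.4s). Normal approximation: (q−m)/√(m(1−m)/s) ≈ z_{0.05} = -1.64, so s ≈ 0.6·0.4·(-1.64)²/(0.53−0.6)² = 132.5.
At s = 132.5: P(θ<0.53) ≈ 0.051. Adjusting to match 0.05 gives s ≈ 134.88.
So α = 0.6·134.88 ≈ 80.93, β = 0.4·134.88 ≈ 53.95.

α ≈ 80.93, β ≈ 53.95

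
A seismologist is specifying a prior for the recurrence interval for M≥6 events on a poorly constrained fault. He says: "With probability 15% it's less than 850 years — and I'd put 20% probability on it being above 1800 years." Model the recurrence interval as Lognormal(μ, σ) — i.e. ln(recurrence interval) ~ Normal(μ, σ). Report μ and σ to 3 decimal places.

If T ~ Lognormal(μ,σ) then ln T ~ Normal(μ,σ), so the p-quantile of ln T is μ + z_p·σ.
ln(850) = 6.745 and ln(1800) = 7.496; z_{0.15} = -1.036, z_{0.8} = 0.8416.
σ = (7.496 − 6.745)/(0.8416 − (-1.036)) = 0.400.
μ = 6.745 − (-1.036)·0.400 = 7.159.

μ ≈ 7.159, σ ≈ 0.400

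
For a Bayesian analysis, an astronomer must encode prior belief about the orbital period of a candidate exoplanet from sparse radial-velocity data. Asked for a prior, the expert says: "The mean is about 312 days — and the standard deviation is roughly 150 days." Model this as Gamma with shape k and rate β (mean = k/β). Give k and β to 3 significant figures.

k ≈ 4.33, β ≈ 0.0139

For Gamma(k, rate β): mean = k/β, variance = k/β², so CV = 1/√k.
CV = SD/mean = 150/312 = 0.4808, hence k = 1/CV² = 4.33.
Then β = k/mean = 4.33/312 = 0.0139.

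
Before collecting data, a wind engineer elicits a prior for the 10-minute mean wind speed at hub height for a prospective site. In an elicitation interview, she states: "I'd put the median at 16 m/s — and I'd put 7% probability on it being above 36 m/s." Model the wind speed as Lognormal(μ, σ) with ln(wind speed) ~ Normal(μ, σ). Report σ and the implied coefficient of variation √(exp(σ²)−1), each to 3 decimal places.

If T ~ Lognormal(μ,σ) then ln T ~ Normal(μ,σ), so the p-quantile of ln T is μ + z_p·σ.
ln(16) = 2.773 and ln(36) = 3.584; z_{0.5} = 0, z_{0.93} = 1.476.
σ = (3.584 − 2.773)/(1.476 − (0)) = 0.549.
μ = 2.773 − (0)·0.549 = 2.773.
CV = √(exp(σ²)−1) = √(exp(0.3019)−1) = 0.594.

σ ≈ 0.549, CV ≈ 0.594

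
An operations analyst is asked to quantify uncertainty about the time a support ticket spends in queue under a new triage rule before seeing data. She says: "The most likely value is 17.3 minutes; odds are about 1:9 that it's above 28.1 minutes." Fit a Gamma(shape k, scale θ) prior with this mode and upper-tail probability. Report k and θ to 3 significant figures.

Gamma(k,θ) with k>1 has mode (k−1)θ, so θ = 17.3/(k−1).
Need P(X < 28.1) = 0.9 with θ tied to k this way. Start at k = 2, θ = 17.3: P(X<28.1) ≈ 0.483.
Too low — raise k to concentrate. Iterating converges to k ≈ 9.
Then θ = 17.3/(9−1) ≈ 2.16.

k ≈ 9, θ ≈ 2.16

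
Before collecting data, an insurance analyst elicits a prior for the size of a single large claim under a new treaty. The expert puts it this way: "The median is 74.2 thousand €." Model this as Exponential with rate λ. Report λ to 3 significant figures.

Exponential median = ln 2 / λ, so λ = ln 2 / 74.2 = 0.00934.

λ ≈ 0.00934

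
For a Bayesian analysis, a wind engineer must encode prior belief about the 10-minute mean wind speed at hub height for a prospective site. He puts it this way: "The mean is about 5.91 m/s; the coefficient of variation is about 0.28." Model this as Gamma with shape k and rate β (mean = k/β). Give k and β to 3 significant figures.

For Gamma(k, rate β): mean = k/β, variance = k/β², so CV = 1/√k.
CV = 0.28, hence k = 1/CV² = 12.8.
Then β = k/mean = 12.8/5.91 = 2.16.

k ≈ 12.8, β ≈ 2.16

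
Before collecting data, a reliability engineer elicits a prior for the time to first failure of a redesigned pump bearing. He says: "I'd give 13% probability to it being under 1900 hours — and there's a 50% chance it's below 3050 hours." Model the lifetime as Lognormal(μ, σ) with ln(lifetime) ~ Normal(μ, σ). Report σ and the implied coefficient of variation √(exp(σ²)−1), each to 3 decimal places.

σ ≈ 0.420, CV ≈ 0.439

If T ~ Lognormal(μ,σ) then ln T ~ Normal(μ,σ), so the p-quantile of ln T is μ + z_p·σ.
ln(1900) = 7.55 and ln(3050) = 8.023; z_{0.13} = -1.126, z_{0.5} = 0.
σ = (8.023 − 7.55)/(0 − (-1.126)) = 0.420.
μ = 7.55 − (-1.126)·0.420 = 8.023.
CV = √(exp(σ²)−1) = √(exp(0.1766)−1) = 0.439.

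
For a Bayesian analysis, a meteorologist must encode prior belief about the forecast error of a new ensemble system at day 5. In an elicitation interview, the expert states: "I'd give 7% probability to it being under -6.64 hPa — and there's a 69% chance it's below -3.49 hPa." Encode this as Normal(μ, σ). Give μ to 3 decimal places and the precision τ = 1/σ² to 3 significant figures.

μ = -4.282, τ = 0.392

The p-quantile of Normal(μ,σ) is μ + z_p·σ, with z_{0.07} = -1.476 and z_{0.69} = 0.4959.
Eliminate σ: μ = (z₂·x₁ − z₁·x₂)/(z₂ − z₁) = (0.4959·-6.64 − (-1.476)·-3.49)/1.972 = -4.282.
Then σ = (x₂ − x₁)/(z₂ − z₁) = (-3.49 − -6.64)/1.972 = 1.598.
Precision τ = 1/σ² = 1/1.598² = 0.392.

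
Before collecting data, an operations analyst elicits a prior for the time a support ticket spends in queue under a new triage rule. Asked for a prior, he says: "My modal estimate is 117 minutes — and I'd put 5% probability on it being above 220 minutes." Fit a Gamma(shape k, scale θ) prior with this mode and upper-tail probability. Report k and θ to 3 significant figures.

k ≈ 7.98, θ ≈ 16.8

Gamma(k,θ) with k>1 has mode (k−1)θ, so θ = 117/(k−1).
Need P(X < 220) = 0.95 with θ tied to k this way. Start at k = 2, θ = 117: P(X<220) ≈ 0.561.
Too low — raise k to concentrate. Iterating converges to k ≈ 7.98.
Then θ = 117/(7.98−1) ≈ 16.8.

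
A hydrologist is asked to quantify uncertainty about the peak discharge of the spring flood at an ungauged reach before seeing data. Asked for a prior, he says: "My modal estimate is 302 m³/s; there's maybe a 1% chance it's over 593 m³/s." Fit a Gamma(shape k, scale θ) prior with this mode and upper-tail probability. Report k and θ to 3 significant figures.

Gamma(k,θ) with k>1 has mode (k−1)θ, so θ = 302/(k−1).
Need P(X < 593) = 0.99 with θ tied to k this way. Start at k = 2, θ = 302: P(X<593) ≈ 0.584.
Too low — raise k to concentrate. Iterating converges to k ≈ 11.8.
Then θ = 302/(11.8−1) ≈ 27.9.

k ≈ 11.8, θ ≈ 27.9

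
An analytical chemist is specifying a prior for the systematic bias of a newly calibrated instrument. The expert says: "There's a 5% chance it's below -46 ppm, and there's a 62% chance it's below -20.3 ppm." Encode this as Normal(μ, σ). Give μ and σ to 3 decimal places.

μ = -24.325, σ = 13.177

For Normal(μ,σ), the p-quantile is μ + z_p·σ. Here z_{0.05} = -1.645, z_{0.62} = 0.3055.
So -46 = μ − 1.645σ and -20.3 = μ + 0.3055σ.
Subtracting: σ = (-20.3 − -46)/(0.3055 − (-1.645)) = 13.177.
Then μ = -46 − (-1.645)·13.177 = -24.325.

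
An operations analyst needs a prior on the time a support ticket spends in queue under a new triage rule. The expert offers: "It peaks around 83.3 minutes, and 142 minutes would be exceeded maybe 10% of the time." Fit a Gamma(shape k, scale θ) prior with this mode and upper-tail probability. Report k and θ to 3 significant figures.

k ≈ 7.66, θ ≈ 12.5

Gamma(k,θ) with k>1 has mode (k−1)θ, so θ = 83.3/(k−1).
Need P(X < 142) = 0.9 with θ tied to k this way. Start at k = 2, θ = 83.3: P(X<142) ≈ 0.508.
Too low — raise k to concentrate. Iterating converges to k ≈ 7.66.
Then θ = 83.3/(7.66−1) ≈ 12.5.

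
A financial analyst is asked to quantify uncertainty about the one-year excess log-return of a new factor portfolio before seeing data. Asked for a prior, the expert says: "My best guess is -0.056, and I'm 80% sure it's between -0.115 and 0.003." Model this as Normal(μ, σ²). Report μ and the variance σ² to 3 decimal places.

A symmetric 80% interval runs μ ± z·σ with z = 1.282.
Half-width = 0.059, so σ = 0.059/1.282 = 0.0460 and σ² = 0.002.
μ is the stated best guess, -0.056.

μ = -0.056, σ² = 0.002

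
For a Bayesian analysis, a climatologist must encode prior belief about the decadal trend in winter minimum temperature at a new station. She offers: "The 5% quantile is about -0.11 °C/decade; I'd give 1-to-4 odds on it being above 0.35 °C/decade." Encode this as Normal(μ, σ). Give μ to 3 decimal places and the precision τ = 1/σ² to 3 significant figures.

The p-quantile of Normal(μ,σ) is μ + z_p·σ, with z_{0.05} = -1.645 and z_{0.8} = 0.8416.
Eliminate σ: μ = (z₂·x₁ − z₁·x₂)/(z₂ − z₁) = (0.8416·-0.11 − (-1.645)·0.35)/2.486 = 0.194.
Then σ = (x₂ − x₁)/(z₂ − z₁) = (0.35 − -0.11)/2.486 = 0.185.
Precision τ = 1/σ² = 1/0.185² = 29.2.

μ = 0.194, τ = 29.2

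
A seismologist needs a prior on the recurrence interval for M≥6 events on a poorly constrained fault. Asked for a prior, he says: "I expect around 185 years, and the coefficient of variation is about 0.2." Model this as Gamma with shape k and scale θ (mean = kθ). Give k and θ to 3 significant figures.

For Gamma(k, scale θ): mean = kθ, variance = kθ², so CV = 1/√k.
CV = 0.2, hence k = 1/CV² = 25.
Then θ = mean/k = 185/25 = 7.4.

k ≈ 25, θ ≈ 7.4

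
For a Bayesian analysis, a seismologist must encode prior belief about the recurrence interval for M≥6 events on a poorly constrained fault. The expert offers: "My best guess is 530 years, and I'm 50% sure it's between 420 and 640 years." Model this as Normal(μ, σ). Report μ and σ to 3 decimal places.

μ = 530.000, σ = 163.086

A symmetric 50% interval runs μ ± z·σ with z = 0.6745.
Half-width = 110, so σ = 110/0.6745 = 163.086.
μ is the stated best guess, 530.000.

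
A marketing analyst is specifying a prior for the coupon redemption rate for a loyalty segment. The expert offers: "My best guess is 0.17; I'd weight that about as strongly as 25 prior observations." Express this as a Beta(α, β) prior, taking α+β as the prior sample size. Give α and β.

Under the effective-sample-size interpretation, Beta(α, β) has prior mean α/(α+β) and prior sample size α+β.
So α+β = 25 and α/(α+β) = 0.17, giving α = 0.17·25 = 4.25 and β = 25 − 4.25 = 20.75.

α = 4.25, β = 20.75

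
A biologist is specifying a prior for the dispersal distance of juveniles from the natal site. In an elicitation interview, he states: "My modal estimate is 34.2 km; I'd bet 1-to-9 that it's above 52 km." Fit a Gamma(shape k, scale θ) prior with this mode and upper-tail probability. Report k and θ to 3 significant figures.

Gamma(k,θ) with k>1 has mode (k−1)θ, so θ = 34.2/(k−1).
Need P(X < 52) = 0.9 with θ tied to k this way. Start at k = 2, θ = 34.2: P(X<52) ≈ 0.449.
Too low — raise k to concentrate. Iterating converges to k ≈ 11.6.
Then θ = 34.2/(11.6−1) ≈ 3.22.

k ≈ 11.6, θ ≈ 3.22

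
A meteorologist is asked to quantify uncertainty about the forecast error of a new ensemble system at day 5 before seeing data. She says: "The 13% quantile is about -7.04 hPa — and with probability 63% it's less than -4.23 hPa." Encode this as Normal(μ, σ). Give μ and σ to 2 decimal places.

For Normal(μ,σ), the p-quantile is μ + z_p·σ. Here z_{0.13} = -1.126, z_{0.63} = 0.3319.
So -7.04 = μ − 1.126σ and -4.23 = μ + 0.3319σ.
Subtracting: σ = (-4.23 − -7.04)/(0.3319 − (-1.126)) = 1.93.
Then μ = -7.04 − (-1.126)·1.93 = -4.87.

μ = -4.87, σ = 1.93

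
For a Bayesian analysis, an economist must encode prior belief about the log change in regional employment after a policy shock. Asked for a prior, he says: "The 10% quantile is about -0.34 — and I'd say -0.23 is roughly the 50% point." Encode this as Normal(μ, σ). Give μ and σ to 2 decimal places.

For Normal(μ,σ), the p-quantile is μ + z_p·σ. Here z_{0.1} = -1.282, z_{0.5} = 0.
So -0.34 = μ − 1.282σ and -0.23 = μ + 0σ.
Subtracting: σ = (-0.23 − -0.34)/(0 − (-1.282)) = 0.09.
Then μ = -0.34 − (-1.282)·0.09 = -0.23.

μ = -0.23, σ = 0.09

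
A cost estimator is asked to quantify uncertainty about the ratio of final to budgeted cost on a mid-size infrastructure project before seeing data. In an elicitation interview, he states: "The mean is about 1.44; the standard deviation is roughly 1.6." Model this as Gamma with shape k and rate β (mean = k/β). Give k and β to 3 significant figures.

For Gamma(k, rate β): mean = k/β, variance = k/β², so CV = 1/√k.
CV = SD/mean = 1.6/1.44 = 1.111, hence k = 1/CV² = 0.81.
Then β = k/mean = 0.81/1.44 = 0.562.

k ≈ 0.81, β ≈ 0.562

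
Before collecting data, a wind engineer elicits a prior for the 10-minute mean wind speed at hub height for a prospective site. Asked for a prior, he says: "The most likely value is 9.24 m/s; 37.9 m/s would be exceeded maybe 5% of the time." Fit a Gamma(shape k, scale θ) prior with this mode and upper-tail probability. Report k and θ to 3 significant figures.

Gamma(k,θ) with k>1 has mode (k−1)θ, so θ = 9.24/(k−1).
Need P(X < 37.9) = 0.95 with θ tied to k this way. Start at k = 2, θ = 9.24: P(X<37.9) ≈ 0.916.
Too low — raise k to concentrate. Iterating converges to k ≈ 2.26.
Then θ = 9.24/(2.26−1) ≈ 7.35.

k ≈ 2.26, θ ≈ 7.35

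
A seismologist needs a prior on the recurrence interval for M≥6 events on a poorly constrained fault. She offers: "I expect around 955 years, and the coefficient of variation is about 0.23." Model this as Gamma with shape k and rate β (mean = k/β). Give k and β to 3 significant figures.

For Gamma(k, rate β): mean = k/β, variance = k/β², so CV = 1/√k.
CV = 0.23, hence k = 1/CV² = 18.9.
Then β = k/mean = 18.9/955 = 0.0198.

k ≈ 18.9, β ≈ 0.0198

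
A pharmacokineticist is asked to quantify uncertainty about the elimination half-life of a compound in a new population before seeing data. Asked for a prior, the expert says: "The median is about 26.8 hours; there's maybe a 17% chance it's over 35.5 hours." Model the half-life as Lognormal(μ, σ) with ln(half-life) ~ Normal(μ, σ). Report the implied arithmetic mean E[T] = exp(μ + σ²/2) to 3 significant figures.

If T ~ Lognormal(μ,σ) then ln T ~ Normal(μ,σ), so the p-quantile of ln T is μ + z_p·σ.
ln(26.8) = 3.288 and ln(35.5) = 3.57; z_{0.5} = 0, z_{0.83} = 0.9542.
σ = (3.57 − 3.288)/(0.9542 − (0)) = 0.295.
μ = 3.288 − (0)·0.295 = 3.288.
E[T] = exp(μ + σ²/2) = exp(3.288 + 0.0434) = 28 hours.

E[T] ≈ 28 hours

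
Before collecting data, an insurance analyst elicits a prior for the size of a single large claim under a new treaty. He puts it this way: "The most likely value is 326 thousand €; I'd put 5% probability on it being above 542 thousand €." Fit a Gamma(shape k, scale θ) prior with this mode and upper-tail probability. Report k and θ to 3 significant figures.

k ≈ 11.8, θ ≈ 30.2

Gamma(k,θ) with k>1 has mode (k−1)θ, so θ = 326/(k−1).
Need P(X < 542) = 0.95 with θ tied to k this way. Start at k = 2, θ = 326: P(X<542) ≈ 0.495.
Too low — raise k to concentrate. Iterating converges to k ≈ 11.8.
Then θ = 326/(11.8−1) ≈ 30.2.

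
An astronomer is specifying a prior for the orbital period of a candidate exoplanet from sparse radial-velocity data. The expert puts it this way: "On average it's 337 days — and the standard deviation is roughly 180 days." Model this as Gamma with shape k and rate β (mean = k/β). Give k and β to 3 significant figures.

For Gamma(k, rate β): mean = k/β, variance = k/β², so CV = 1/√k.
CV = SD/mean = 180/337 = 0.5341, hence k = 1/CV² = 3.51.
Then β = k/mean = 3.51/337 = 0.0104.

k ≈ 3.51, β ≈ 0.0104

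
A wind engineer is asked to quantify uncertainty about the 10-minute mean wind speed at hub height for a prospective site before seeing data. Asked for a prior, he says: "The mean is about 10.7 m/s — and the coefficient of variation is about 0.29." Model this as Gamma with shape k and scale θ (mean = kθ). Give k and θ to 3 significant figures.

k ≈ 11.9, θ ≈ 0.9

For Gamma(k, scale θ): mean = kθ, variance = kθ², so CV = 1/√k.
CV = 0.29, hence k = 1/CV² = 11.9.
Then θ = mean/k = 10.7/11.9 = 0.9.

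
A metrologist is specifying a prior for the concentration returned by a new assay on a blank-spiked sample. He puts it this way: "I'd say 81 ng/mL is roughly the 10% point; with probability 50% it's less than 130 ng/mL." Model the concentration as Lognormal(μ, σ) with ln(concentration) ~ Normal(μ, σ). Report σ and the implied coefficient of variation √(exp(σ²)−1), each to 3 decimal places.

σ ≈ 0.369, CV ≈ 0.382

If T ~ Lognormal(μ,σ) then ln T ~ Normal(μ,σ), so the p-quantile of ln T is μ + z_p·σ.
ln(81) = 4.394 and ln(130) = 4.868; z_{0.1} = -1.282, z_{0.5} = 0.
σ = (4.868 − 4.394)/(0 − (-1.282)) = 0.369.
μ = 4.394 − (-1.282)·0.369 = 4.868.
CV = √(exp(σ²)−1) = √(exp(0.1363)−1) = 0.382.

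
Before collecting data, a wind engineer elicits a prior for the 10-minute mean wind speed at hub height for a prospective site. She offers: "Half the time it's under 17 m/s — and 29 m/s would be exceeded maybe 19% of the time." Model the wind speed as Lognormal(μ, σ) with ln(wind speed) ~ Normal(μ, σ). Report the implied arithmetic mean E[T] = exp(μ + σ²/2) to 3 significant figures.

E[T] ≈ 20.5 m/s

If T ~ Lognormal(μ,σ) then ln T ~ Normal(μ,σ), so the p-quantile of ln T is μ + z_p·σ.
ln(17) = 2.833 and ln(29) = 3.367; z_{0.5} = 0, z_{0.81} = 0.8779.
σ = (3.367 − 2.833)/(0.8779 − (0)) = 0.608.
μ = 2.833 − (0)·0.608 = 2.833.
E[T] = exp(μ + σ²/2) = exp(2.833 + 0.1851) = 20.5 m/s.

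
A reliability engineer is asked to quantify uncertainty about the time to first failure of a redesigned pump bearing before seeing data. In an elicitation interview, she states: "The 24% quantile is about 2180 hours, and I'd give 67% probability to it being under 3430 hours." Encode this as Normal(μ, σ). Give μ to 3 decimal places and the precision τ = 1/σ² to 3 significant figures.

μ = 2950.255, τ = 8.41e-07

The p-quantile of Normal(μ,σ) is μ + z_p·σ, with z_{0.24} = -0.7063 and z_{0.67} = 0.4399.
Eliminate σ: μ = (z₂·x₁ − z₁·x₂)/(z₂ − z₁) = (0.4399·2180 − (-0.7063)·3430)/1.146 = 2950.255.
Then σ = (x₂ − x₁)/(z₂ − z₁) = (3430 − 2180)/1.146 = 1090.545.
Precision τ = 1/σ² = 1/1091² = 8.41e-07.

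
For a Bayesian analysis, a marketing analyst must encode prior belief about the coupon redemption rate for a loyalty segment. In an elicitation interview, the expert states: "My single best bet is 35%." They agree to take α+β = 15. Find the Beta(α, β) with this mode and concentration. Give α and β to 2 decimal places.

For α,β > 1 the Beta mode is (α−1)/(α+β−2). With α+β = 15, the mode is (α−1)/13.
Set (α−1)/13 = 0.35 → α = 1 + 0.35·13 = 5.55.
β = 15 − α = 9.45.

α = 5.55, β = 9.45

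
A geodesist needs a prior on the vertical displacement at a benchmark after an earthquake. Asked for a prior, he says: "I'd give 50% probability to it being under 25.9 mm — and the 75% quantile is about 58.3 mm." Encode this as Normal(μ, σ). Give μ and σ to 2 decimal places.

μ = 25.90, σ = 48.04

The p-quantile of Normal(μ,σ) is μ + z_p·σ, with z_{0.5} = 0 and z_{0.75} = 0.6745.
Eliminate σ: μ = (z₂·x₁ − z₁·x₂)/(z₂ − z₁) = (0.6745·25.9 − (0)·58.3)/0.6745 = 25.90.
Then σ = (x₂ − x₁)/(z₂ − z₁) = (58.3 − 25.9)/0.6745 = 48.04.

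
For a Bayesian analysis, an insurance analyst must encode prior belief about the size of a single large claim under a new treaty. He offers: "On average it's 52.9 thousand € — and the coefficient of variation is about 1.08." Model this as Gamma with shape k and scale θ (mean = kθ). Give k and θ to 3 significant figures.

k ≈ 0.857, θ ≈ 61.7

For Gamma(k, scale θ): mean = kθ, variance = kθ², so CV = 1/√k.
CV = 1.08, hence k = 1/CV² = 0.857.
Then θ = mean/k = 52.9/0.857 = 61.7.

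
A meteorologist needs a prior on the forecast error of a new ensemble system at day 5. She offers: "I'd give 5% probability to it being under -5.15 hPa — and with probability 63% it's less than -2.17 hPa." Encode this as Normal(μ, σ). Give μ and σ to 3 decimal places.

For Normal(μ,σ), the p-quantile is μ + z_p·σ. Here z_{0.05} = -1.645, z_{0.63} = 0.3319.
So -5.15 = μ − 1.645σ and -2.17 = μ + 0.3319σ.
Subtracting: σ = (-2.17 − -5.15)/(0.3319 − (-1.645)) = 1.508.
Then μ = -5.15 − (-1.645)·1.508 = -2.670.

μ = -2.670, σ = 1.508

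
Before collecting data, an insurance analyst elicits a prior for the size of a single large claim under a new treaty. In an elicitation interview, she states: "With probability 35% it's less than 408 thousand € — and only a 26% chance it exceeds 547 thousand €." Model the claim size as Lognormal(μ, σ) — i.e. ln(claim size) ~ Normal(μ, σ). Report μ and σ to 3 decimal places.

μ ≈ 6.121, σ ≈ 0.285

If T ~ Lognormal(μ,σ) then ln T ~ Normal(μ,σ), so the p-quantile of ln T is μ + z_p·σ.
ln(408) = 6.011 and ln(547) = 6.304; z_{0.35} = -0.3853, z_{0.74} = 0.6433.
σ = (6.304 − 6.011)/(0.6433 − (-0.3853)) = 0.285.
μ = 6.011 − (-0.3853)·0.285 = 6.121.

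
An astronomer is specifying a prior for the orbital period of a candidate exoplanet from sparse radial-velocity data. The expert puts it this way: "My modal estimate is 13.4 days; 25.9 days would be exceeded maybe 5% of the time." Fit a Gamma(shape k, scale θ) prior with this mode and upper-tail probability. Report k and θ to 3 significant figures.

Gamma(k,θ) with k>1 has mode (k−1)θ, so θ = 13.4/(k−1).
Need P(X < 25.9) = 0.95 with θ tied to k this way. Start at k = 2, θ = 13.4: P(X<25.9) ≈ 0.576.
Too low — raise k to concentrate. Iterating converges to k ≈ 7.4.
Then θ = 13.4/(7.4−1) ≈ 2.1.

k ≈ 7.4, θ ≈ 2.1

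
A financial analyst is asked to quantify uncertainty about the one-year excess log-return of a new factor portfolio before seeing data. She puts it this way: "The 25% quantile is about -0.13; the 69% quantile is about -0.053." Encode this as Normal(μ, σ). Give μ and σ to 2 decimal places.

μ = -0.09, σ = 0.07

The p-quantile of Normal(μ,σ) is μ + z_p·σ, with z_{0.25} = -0.6745 and z_{0.69} = 0.4959.
Eliminate σ: μ = (z₂·x₁ − z₁·x₂)/(z₂ − z₁) = (0.4959·-0.13 − (-0.6745)·-0.053)/1.17 = -0.09.
Then σ = (x₂ − x₁)/(z₂ − z₁) = (-0.053 − -0.13)/1.17 = 0.07.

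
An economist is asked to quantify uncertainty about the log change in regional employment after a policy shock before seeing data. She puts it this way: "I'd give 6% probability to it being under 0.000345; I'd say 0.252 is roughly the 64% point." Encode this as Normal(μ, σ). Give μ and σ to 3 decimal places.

μ = 0.205, σ = 0.132

For Normal(μ,σ), the p-quantile is μ + z_p·σ. Here z_{0.06} = -1.555, z_{0.64} = 0.3585.
So 0.000345 = μ − 1.555σ and 0.252 = μ + 0.3585σ.
Subtracting: σ = (0.252 − 0.000345)/(0.3585 − (-1.555)) = 0.132.
Then μ = 0.000345 − (-1.555)·0.132 = 0.205.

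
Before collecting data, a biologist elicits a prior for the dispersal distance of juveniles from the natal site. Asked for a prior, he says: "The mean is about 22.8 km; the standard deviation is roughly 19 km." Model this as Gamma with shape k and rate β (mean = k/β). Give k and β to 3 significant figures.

For Gamma(k, rate β): mean = k/β, variance = k/β², so CV = 1/√k.
CV = SD/mean = 19/22.8 = 0.8333, hence k = 1/CV² = 1.44.
Then β = k/mean = 1.44/22.8 = 0.0632.

k ≈ 1.44, β ≈ 0.0632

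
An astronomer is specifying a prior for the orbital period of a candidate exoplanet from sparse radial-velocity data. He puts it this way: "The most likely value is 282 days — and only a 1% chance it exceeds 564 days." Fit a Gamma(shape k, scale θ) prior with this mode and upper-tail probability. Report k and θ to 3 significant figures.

Gamma(k,θ) with k>1 has mode (k−1)θ, so θ = 282/(k−1).
Need P(X < 564) = 0.99 with θ tied to k this way. Start at k = 2, θ = 282: P(X<564) ≈ 0.594.
Too low — raise k to concentrate. Iterating converges to k ≈ 11.2.
Then θ = 282/(11.2−1) ≈ 27.6.

k ≈ 11.2, θ ≈ 27.6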